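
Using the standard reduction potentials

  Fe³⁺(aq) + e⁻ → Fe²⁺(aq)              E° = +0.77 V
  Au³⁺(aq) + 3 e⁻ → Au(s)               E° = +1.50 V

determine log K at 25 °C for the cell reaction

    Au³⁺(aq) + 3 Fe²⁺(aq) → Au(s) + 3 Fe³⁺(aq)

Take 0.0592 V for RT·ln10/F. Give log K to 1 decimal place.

log K = 37.0

The Au³⁺/Au couple is reduced (cathode); E°cell = +1.50 − (+0.77) = +0.73 V with n = 3.
At equilibrium E = 0, so log K = nE°cell / 0.0592 = (3)(+0.73) / 0.0592 = 37.0.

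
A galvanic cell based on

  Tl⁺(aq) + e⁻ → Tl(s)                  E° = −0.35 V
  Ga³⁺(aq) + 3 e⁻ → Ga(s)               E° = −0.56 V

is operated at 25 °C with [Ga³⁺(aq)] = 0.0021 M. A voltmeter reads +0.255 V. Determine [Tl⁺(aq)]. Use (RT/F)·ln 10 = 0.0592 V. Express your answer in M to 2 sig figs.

0.74 M

With Tl⁺/Tl at the cathode and Ga³⁺/Ga at the anode, E°cell = −0.35 − (−0.56) = +0.21 V (n = 3).
Since E = E° − (0.0592/n)·log Q, log Q = n(E° − E)/0.0592 = −2.280.
For 3 Tl⁺(aq) + Ga(s) → 3 Tl(s) + Ga³⁺(aq), the reaction quotient is Q = [Ga³⁺(aq)] / [Tl⁺(aq)]^3.
Isolating [Tl⁺(aq)] in Q = 10^{−2.280} yields log [Tl⁺(aq)] = −0.133, i.e. 0.74 M.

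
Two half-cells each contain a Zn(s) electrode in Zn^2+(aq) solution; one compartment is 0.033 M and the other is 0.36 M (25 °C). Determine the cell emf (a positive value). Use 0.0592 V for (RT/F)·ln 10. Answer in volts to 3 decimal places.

For a concentration cell E°cell = 0, since both electrodes use the same couple.
The compartment with the higher Zn^2+(aq) concentration (0.36 M) acts as the cathode; ions are reduced there and produced at the dilute (0.033 M) anode.
With n = 2, Ecell = −(0.0592/2)·log([dilute]/[conc]) = −(0.0592/2)·log(0.033/0.36) = +0.031 V.

0.031 V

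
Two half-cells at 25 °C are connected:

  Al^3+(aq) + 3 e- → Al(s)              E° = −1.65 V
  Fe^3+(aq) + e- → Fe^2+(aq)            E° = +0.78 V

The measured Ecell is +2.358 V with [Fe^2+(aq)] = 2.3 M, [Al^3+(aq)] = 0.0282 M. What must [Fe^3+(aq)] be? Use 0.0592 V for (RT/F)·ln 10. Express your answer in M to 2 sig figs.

0.043 M

Fe³⁺/Fe²⁺ is the cathode (higher E°); E°cell = +0.78 − (−1.65) = +2.43 V with n = 3.
Since E = E° − (0.0592/n)·log Q, log Q = n(E° − E)/0.0592 = 3.649.
Balancing electrons gives 3 Fe^3+(aq) + Al(s) → 3 Fe^2+(aq) + Al^3+(aq); thus Q = ([Fe^2+(aq)]^3·[Al^3+(aq)]) / [Fe^3+(aq)]^3.
Isolating [Fe^3+(aq)] in Q = 10^{3.649} yields log [Fe^3+(aq)] = −1.371, i.e. 0.043 M.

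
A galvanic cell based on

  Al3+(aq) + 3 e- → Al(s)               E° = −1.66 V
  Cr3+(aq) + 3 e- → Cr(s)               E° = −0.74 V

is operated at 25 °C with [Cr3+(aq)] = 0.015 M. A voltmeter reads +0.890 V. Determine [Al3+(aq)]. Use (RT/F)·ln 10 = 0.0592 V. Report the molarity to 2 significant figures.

Cr³⁺/Cr is the cathode (higher E°); E°cell = −0.74 − (−1.66) = +0.92 V with n = 3.
Since E = E° − (0.0592/n)·log Q, log Q = n(E° − E)/0.0592 = 1.520.
Balancing electrons gives Cr3+(aq) + Al(s) → Cr(s) + Al3+(aq); thus Q = [Al3+(aq)] / [Cr3+(aq)].
Substituting the known concentrations and solving, log [Al3+(aq)] = −0.304 and [Al3+(aq)] = 0.50 M.

0.50 M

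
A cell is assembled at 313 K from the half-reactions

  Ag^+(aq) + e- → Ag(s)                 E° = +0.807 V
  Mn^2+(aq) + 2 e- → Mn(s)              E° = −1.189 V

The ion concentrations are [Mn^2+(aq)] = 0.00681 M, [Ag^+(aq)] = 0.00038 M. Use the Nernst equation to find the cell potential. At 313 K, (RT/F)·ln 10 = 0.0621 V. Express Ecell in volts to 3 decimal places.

+1.851 V

Ag⁺/Ag is reduced (cathode, E° = +0.807 V) and Mn²⁺/Mn is oxidized (anode).
E°cell = +0.807 − (−1.189) = +1.996 V, with n = 2 electrons transferred.
For the overall reaction 2 Ag^+(aq) + Mn(s) → 2 Ag(s) + Mn^2+(aq), Q = [Mn^2+(aq)] / [Ag^+(aq)]^2 = 4.72×10^4, giving log Q = 4.674.
Applying E = E° − (RT ln10/nF)·log Q gives +1.996 − (0.0621/2)(4.674) = +1.851 V.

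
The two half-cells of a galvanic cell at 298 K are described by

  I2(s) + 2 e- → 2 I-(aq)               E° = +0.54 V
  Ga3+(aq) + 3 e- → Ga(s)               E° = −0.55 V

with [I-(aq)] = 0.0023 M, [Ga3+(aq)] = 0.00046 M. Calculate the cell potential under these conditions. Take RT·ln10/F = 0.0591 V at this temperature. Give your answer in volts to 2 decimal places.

Since E°(I₂/I⁻) > E°(Ga³⁺/Ga), I₂/I⁻ serves as the cathode.
E°cell = E°cat − E°an = +0.54 − (−0.55) = +1.09 V; n = 6.
For the overall reaction 3 I2(s) + 2 Ga(s) → 6 I-(aq) + 2 Ga3+(aq), Q = [I-(aq)]^6·[Ga3+(aq)]^2 = 3.13×10^−23, giving log Q = −22.504.
Applying E = E° − (RT ln10/nF)·log Q gives +1.09 − (0.0591/6)(−22.504) = +1.31 V.

+1.31 V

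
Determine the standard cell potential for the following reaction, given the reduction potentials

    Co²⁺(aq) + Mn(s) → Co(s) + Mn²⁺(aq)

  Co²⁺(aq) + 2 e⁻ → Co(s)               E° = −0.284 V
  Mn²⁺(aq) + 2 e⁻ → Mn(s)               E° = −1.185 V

In the reaction as written, Co²⁺(aq) is reduced (cathode) and Mn²⁺(aq) is produced by oxidation at the anode.
E°cell = E°(cathode) − E°(anode) = −0.284 − (−1.185) = +0.901 V.

+0.901 V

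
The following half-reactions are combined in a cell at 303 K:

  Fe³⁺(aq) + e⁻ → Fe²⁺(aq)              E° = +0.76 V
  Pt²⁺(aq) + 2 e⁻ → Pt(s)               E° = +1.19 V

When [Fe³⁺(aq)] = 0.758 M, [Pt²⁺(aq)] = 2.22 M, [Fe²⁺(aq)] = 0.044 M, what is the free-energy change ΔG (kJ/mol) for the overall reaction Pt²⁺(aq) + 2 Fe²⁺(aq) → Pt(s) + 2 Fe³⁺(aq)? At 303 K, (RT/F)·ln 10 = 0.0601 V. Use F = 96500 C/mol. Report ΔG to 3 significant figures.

−70.7 kJ/mol

With Pt²⁺/Pt reduced at the cathode, E°cell = +1.19 − (+0.76) = +0.43 V and n = 2.
Here Q = [Fe³⁺(aq)]^2 / ([Pt²⁺(aq)]·[Fe²⁺(aq)]^2) = 134 (log Q = 2.126), giving E = +0.43 − (0.0601/2)·(2.126) = +0.3661 V.
Finally ΔG = −nFE = −(2)(96500 C/mol)(+0.3661 V) = −70.7 kJ/mol.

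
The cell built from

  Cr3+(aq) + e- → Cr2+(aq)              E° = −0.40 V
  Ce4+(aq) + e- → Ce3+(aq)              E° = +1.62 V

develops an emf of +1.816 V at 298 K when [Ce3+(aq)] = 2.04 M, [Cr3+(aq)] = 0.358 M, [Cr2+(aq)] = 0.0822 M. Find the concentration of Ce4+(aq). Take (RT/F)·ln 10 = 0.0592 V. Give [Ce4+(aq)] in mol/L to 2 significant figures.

0.0032 M

Ce⁴⁺/Ce³⁺ is the cathode (higher E°); E°cell = +1.62 − (−0.40) = +2.02 V with n = 1.
Since E = E° − (0.0592/n)·log Q, log Q = n(E° − E)/0.0592 = 3.446.
The balanced reaction is Ce4+(aq) + Cr2+(aq) → Ce3+(aq) + Cr3+(aq), so Q = ([Ce3+(aq)]·[Cr3+(aq)]) / ([Ce4+(aq)]·[Cr2+(aq)]).
Isolating [Ce4+(aq)] in Q = 10^{3.446} yields log [Ce4+(aq)] = −2.497, i.e. 0.0032 M.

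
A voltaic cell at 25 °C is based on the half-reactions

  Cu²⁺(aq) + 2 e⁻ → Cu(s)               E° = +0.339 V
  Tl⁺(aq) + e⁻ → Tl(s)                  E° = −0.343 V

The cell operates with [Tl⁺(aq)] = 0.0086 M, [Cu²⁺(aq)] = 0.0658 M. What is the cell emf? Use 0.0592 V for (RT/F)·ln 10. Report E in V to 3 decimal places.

Since E°(Cu²⁺/Cu) > E°(Tl⁺/Tl), Cu²⁺/Cu serves as the cathode.
The standard potential is +0.339 − (−0.343) = +0.682 V and the balanced reaction transfers n = 2 electrons.
Balancing gives Cu²⁺(aq) + 2 Tl(s) → Cu(s) + 2 Tl⁺(aq); hence Q = [Tl⁺(aq)]^2 / [Cu²⁺(aq)] = 0.00112 (log Q = −2.949).
E = E° − (0.0592/n)·log Q = +0.682 − (0.0592/2)(−2.949) = +0.769 V.

+0.769 V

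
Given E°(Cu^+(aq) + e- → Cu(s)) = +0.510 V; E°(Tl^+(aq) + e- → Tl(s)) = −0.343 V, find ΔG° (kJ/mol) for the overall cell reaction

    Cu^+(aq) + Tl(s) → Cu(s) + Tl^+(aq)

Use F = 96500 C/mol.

−82.3 kJ/mol

In the reaction as written Cu^+(aq) is reduced, so the Cu⁺/Cu couple is the cathode and Tl⁺/Tl is the anode.
E°cell = +0.510 − (−0.343) = +0.853 V; balancing electrons gives n = 1.
ΔG° = −nFE°cell = −(1)(96500)(+0.853) J/mol = −82.3 kJ/mol.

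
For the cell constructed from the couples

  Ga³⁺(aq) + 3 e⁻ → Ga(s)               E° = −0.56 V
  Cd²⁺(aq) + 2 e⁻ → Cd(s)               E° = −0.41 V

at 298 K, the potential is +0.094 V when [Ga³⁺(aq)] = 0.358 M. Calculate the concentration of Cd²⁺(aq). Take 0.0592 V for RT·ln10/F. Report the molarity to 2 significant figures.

0.0065 M

With Cd²⁺/Cd at the cathode and Ga³⁺/Ga at the anode, E°cell = −0.41 − (−0.56) = +0.15 V (n = 6).
From the Nernst equation, log Q = n(E° − E)/0.0592 = 6·(+0.15 − (+0.094))/0.0592 = 5.676.
For 3 Cd²⁺(aq) + 2 Ga(s) → 3 Cd(s) + 2 Ga³⁺(aq), the reaction quotient is Q = [Ga³⁺(aq)]^2 / [Cd²⁺(aq)]^3.
Substituting the known concentrations and solving, log [Cd²⁺(aq)] = −2.189 and [Cd²⁺(aq)] = 0.0065 M.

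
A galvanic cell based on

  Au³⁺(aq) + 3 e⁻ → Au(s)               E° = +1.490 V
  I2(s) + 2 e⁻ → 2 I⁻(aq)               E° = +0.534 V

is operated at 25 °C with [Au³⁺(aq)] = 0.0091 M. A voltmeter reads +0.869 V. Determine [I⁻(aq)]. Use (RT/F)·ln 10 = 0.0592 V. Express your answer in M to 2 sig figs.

Au³⁺/Au is the cathode (higher E°); E°cell = +1.490 − (+0.534) = +0.956 V with n = 6.
Rearranging E = E° − (0.0592/n)·log Q gives log Q = 6(+0.956 − (+0.869))/0.0592 = 8.818.
Balancing electrons gives 2 Au³⁺(aq) + 6 I⁻(aq) → 2 Au(s) + 3 I2(s); thus Q = 1 / ([Au³⁺(aq)]^2·[I⁻(aq)]^6).
Solving for the unknown gives log [I⁻(aq)] = −0.789, so [I⁻(aq)] ≈ 0.16 M.

0.16 M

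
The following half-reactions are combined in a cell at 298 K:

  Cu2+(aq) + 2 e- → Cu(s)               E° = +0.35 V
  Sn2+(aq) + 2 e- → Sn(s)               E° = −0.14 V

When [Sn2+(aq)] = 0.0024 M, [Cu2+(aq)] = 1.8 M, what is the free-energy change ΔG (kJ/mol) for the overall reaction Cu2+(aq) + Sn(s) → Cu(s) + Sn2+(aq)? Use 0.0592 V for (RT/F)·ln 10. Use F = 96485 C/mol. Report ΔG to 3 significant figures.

−111 kJ/mol

E°cell = +0.35 − (−0.14) = +0.49 V; the balanced reaction transfers n = 2 electrons.
Q = [Sn2+(aq)] / [Cu2+(aq)] = 0.00133, so log Q = −2.875 and E = +0.49 − (0.0592/2)(−2.875) = +0.5751 V.
Then ΔG = −nFE = −2 × 96485 × +0.5751 J/mol = −111 kJ/mol.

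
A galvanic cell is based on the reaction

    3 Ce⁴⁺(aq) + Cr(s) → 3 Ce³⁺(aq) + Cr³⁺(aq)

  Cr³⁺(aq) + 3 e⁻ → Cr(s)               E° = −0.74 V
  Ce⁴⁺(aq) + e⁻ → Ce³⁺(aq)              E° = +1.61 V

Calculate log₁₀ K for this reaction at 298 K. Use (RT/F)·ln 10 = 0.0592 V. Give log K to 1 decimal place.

log K = 119.1

The Ce⁴⁺/Ce³⁺ couple is reduced (cathode); E°cell = +1.61 − (−0.74) = +2.35 V with n = 3.
At equilibrium E = 0, so log K = nE°cell / 0.0592 = (3)(+2.35) / 0.0592 = 119.1.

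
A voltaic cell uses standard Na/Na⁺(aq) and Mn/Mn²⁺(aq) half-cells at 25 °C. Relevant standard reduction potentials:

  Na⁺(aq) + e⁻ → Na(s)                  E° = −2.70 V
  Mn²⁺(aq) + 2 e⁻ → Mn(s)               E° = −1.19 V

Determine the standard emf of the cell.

+1.51 V

Of the two couples in this cell, the one with the more positive reduction potential is reduced at the cathode: here that is Mn²⁺/Mn (−1.19 V); Na⁺/Na (−2.70 V) is the anode.
E°cell = E°(cathode) − E°(anode) = −1.19 − (−2.70) = +1.51 V.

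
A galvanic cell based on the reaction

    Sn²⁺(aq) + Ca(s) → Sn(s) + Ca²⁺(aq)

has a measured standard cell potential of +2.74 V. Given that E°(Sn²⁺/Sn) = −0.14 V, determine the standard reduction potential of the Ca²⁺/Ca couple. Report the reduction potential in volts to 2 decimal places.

In the reaction as written the Sn²⁺/Sn couple is reduced (cathode) and Ca²⁺/Ca is oxidized (anode), so E°cell = E°(Sn²⁺/Sn) − E°(Ca²⁺/Ca).
E°(Ca²⁺/Ca) = E°(cathode) − E°cell = −0.14 − (+2.74) = −2.88 V.

−2.88 V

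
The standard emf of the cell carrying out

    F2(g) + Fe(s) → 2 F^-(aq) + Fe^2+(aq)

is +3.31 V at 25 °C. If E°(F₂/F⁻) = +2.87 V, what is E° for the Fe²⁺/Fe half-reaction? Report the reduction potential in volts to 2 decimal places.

In the reaction as written the F₂/F⁻ couple is reduced (cathode) and Fe²⁺/Fe is oxidized (anode), so E°cell = E°(F₂/F⁻) − E°(Fe²⁺/Fe).
E°(Fe²⁺/Fe) = E°(cathode) − E°cell = +2.87 − (+3.31) = −0.44 V.

−0.44 V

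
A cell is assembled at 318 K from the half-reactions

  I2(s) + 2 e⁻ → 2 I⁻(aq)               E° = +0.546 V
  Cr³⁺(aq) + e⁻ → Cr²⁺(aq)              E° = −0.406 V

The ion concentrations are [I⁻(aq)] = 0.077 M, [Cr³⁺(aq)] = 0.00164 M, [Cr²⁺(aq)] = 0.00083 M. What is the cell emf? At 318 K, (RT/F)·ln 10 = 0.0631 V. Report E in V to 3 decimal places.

+1.004 V

I₂/I⁻ is reduced (cathode, E° = +0.546 V) and Cr³⁺/Cr²⁺ is oxidized (anode).
E°cell = E°cat − E°an = +0.546 − (−0.406) = +0.952 V; n = 2.
For the overall reaction I2(s) + 2 Cr²⁺(aq) → 2 I⁻(aq) + 2 Cr³⁺(aq), Q = ([I⁻(aq)]^2·[Cr³⁺(aq)]^2) / [Cr²⁺(aq)]^2 = 0.0231, giving log Q = −1.635.
Applying E = E° − (RT ln10/nF)·log Q gives +0.952 − (0.0631/2)(−1.635) = +1.004 V.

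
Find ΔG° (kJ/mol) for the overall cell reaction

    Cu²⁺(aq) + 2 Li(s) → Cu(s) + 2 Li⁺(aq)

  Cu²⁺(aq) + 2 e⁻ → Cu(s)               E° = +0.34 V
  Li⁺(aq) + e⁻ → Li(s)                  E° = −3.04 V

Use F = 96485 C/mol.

In the reaction as written Cu²⁺(aq) is reduced, so the Cu²⁺/Cu couple is the cathode and Li⁺/Li is the anode.
E°cell = +0.34 − (−3.04) = +3.38 V; balancing electrons gives n = 2.
ΔG° = −nFE°cell = −(2)(96485)(+3.38) J/mol = −652 kJ/mol.

−652 kJ/mol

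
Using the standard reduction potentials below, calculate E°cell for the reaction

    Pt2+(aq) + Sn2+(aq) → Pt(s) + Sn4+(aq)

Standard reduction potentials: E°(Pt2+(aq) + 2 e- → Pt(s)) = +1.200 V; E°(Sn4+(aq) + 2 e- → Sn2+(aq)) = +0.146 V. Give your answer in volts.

Pt2+(aq) gains electrons, so the Pt²⁺/Pt couple is the cathode; the Sn⁴⁺/Sn²⁺ couple is the anode.
E°cell = E°(cathode) − E°(anode) = +1.200 − (+0.146) = +1.054 V.
The positive value indicates the reaction is spontaneous as written.

+1.054 V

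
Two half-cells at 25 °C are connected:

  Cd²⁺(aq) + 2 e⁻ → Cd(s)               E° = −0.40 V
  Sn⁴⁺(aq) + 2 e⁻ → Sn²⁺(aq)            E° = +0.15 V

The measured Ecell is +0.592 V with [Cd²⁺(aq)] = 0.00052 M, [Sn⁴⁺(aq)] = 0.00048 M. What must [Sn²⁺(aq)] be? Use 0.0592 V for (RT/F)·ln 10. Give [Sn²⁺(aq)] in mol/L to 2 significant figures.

0.035 M

Sn⁴⁺/Sn²⁺ is the cathode (higher E°); E°cell = +0.15 − (−0.40) = +0.55 V with n = 2.
From the Nernst equation, log Q = n(E° − E)/0.0592 = 2·(+0.55 − (+0.592))/0.0592 = −1.419.
For Sn⁴⁺(aq) + Cd(s) → Sn²⁺(aq) + Cd²⁺(aq), the reaction quotient is Q = ([Sn²⁺(aq)]·[Cd²⁺(aq)]) / [Sn⁴⁺(aq)].
Isolating [Sn²⁺(aq)] in Q = 10^{−1.419} yields log [Sn²⁺(aq)] = −1.454, i.e. 0.035 M.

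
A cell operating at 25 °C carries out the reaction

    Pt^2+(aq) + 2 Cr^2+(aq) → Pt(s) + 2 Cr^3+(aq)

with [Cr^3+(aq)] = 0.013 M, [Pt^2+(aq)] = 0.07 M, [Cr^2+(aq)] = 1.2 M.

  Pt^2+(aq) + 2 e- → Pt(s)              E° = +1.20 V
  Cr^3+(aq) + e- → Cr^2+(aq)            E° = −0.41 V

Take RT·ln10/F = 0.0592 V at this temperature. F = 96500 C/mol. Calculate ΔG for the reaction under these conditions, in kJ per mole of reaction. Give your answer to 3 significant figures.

−327 kJ/mol

With Pt²⁺/Pt reduced at the cathode, E°cell = +1.20 − (−0.41) = +1.61 V and n = 2.
Here Q = [Cr^3+(aq)]^2 / ([Pt^2+(aq)]·[Cr^2+(aq)]^2) = 0.00168 (log Q = −2.776), giving E = +1.61 − (0.0592/2)·(−2.776) = +1.6922 V.
ΔG = −nFE = −(2)(96500)(+1.6922) J/mol = −327 kJ/mol.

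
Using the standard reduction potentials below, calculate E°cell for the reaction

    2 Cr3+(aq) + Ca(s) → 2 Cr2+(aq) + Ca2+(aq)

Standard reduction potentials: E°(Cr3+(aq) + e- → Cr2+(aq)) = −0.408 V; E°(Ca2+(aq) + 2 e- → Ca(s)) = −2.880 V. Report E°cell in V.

Cr3+(aq) gains electrons, so the Cr³⁺/Cr²⁺ couple is the cathode; the Ca²⁺/Ca couple is the anode.
E°cell = E°(cathode) − E°(anode) = −0.408 − (−2.880) = +2.472 V.
The positive value indicates the reaction is spontaneous as written.

+2.472 V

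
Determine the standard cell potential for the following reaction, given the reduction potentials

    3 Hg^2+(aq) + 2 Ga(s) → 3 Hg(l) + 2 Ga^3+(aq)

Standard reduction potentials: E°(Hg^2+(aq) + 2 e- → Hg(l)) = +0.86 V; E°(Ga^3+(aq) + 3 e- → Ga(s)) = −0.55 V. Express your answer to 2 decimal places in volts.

+1.41 V

In the reaction as written, Hg^2+(aq) is reduced (cathode) and Ga^3+(aq) is produced by oxidation at the anode.
E°cell = E°(cathode) − E°(anode) = +0.86 − (−0.55) = +1.41 V.
The positive value indicates the reaction is spontaneous as written.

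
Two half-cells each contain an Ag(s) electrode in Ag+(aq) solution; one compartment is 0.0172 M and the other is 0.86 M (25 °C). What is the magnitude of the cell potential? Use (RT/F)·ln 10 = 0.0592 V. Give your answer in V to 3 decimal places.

For a concentration cell E°cell = 0, since both electrodes use the same couple.
The compartment with the higher Ag+(aq) concentration (0.86 M) acts as the cathode; ions are reduced there and produced at the dilute (0.0172 M) anode.
With n = 1, Ecell = −(0.0592/1)·log([dilute]/[conc]) = −(0.0592/1)·log(0.0172/0.86) = +0.101 V.

0.101 V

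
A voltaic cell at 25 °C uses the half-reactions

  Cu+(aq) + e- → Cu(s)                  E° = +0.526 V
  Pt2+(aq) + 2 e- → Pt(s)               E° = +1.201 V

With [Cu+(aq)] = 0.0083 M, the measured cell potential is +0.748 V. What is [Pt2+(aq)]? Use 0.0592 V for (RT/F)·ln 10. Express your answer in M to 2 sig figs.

0.020 M

The Pt²⁺/Pt couple has the larger reduction potential, so it is the cathode: E°cell = +1.201 − (+0.526) = +0.675 V and n = 2.
From the Nernst equation, log Q = n(E° − E)/0.0592 = 2·(+0.675 − (+0.748))/0.0592 = −2.466.
The balanced reaction is Pt2+(aq) + 2 Cu(s) → Pt(s) + 2 Cu+(aq), so Q = [Cu+(aq)]^2 / [Pt2+(aq)].
Substituting the known concentrations and solving, log [Pt2+(aq)] = −1.696 and [Pt2+(aq)] = 0.020 M.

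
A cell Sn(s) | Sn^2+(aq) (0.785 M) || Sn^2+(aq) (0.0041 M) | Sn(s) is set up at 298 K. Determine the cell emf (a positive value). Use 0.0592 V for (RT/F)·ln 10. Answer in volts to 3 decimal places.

0.068 V

For a concentration cell E°cell = 0, since both electrodes use the same couple.
The compartment with the higher Sn^2+(aq) concentration (0.785 M) acts as the cathode; ions are reduced there and produced at the dilute (0.0041 M) anode.
With n = 2, Ecell = −(0.0592/2)·log([dilute]/[conc]) = −(0.0592/2)·log(0.0041/0.785) = +0.068 V.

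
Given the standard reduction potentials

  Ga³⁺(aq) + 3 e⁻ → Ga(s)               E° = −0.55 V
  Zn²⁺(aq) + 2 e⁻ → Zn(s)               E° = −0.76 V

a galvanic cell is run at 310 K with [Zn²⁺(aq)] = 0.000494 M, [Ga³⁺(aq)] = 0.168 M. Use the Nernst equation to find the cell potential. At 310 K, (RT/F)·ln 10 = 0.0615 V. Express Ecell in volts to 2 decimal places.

Ga³⁺/Ga is reduced (cathode, E° = −0.55 V) and Zn²⁺/Zn is oxidized (anode).
E°cell = −0.55 − (−0.76) = +0.21 V, with n = 6 electrons transferred.
The balanced reaction is 2 Ga³⁺(aq) + 3 Zn(s) → 2 Ga(s) + 3 Zn²⁺(aq), so Q = [Zn²⁺(aq)]^3 / [Ga³⁺(aq)]^2 = 4.27×10^−9 and log Q = −8.369.
Applying E = E° − (RT ln10/nF)·log Q gives +0.21 − (0.0615/6)(−8.369) = +0.30 V.

+0.30 V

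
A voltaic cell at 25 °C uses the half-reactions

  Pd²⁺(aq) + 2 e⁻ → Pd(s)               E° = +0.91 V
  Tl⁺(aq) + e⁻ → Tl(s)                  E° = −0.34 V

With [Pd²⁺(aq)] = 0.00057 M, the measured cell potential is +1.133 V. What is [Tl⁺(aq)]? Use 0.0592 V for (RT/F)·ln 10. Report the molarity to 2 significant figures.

The Pd²⁺/Pd couple has the larger reduction potential, so it is the cathode: E°cell = +0.91 − (−0.34) = +1.25 V and n = 2.
Since E = E° − (0.0592/n)·log Q, log Q = n(E° − E)/0.0592 = 3.953.
For Pd²⁺(aq) + 2 Tl(s) → Pd(s) + 2 Tl⁺(aq), the reaction quotient is Q = [Tl⁺(aq)]^2 / [Pd²⁺(aq)].
Solving for the unknown gives log [Tl⁺(aq)] = 0.354, so [Tl⁺(aq)] ≈ 2.3 M.

2.3 M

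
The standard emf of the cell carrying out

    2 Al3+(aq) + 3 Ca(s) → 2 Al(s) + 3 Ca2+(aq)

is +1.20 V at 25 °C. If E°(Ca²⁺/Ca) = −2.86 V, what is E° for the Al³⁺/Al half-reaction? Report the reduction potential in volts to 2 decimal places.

−1.66 V

In the reaction as written the Al³⁺/Al couple is reduced (cathode) and Ca²⁺/Ca is oxidized (anode), so E°cell = E°(Al³⁺/Al) − E°(Ca²⁺/Ca).
E°(Al³⁺/Al) = E°cell + E°(anode) = +1.20 + (−2.86) = −1.66 V.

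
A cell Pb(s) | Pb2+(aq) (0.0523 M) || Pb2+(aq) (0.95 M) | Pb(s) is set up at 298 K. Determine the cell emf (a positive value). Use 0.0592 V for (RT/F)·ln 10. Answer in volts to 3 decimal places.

0.037 V

For a concentration cell E°cell = 0, since both electrodes use the same couple.
The compartment with the higher Pb2+(aq) concentration (0.95 M) acts as the cathode; ions are reduced there and produced at the dilute (0.0523 M) anode.
With n = 2, Ecell = −(0.0592/2)·log([dilute]/[conc]) = −(0.0592/2)·log(0.0523/0.95) = +0.037 V.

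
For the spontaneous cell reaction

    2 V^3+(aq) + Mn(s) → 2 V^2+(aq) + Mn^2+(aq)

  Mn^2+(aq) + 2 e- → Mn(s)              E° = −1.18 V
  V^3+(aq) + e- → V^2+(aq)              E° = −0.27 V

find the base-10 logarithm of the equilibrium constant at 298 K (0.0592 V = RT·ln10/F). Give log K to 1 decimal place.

log K = 30.7

The V³⁺/V²⁺ couple is reduced (cathode); E°cell = −0.27 − (−1.18) = +0.91 V with n = 2.
At equilibrium E = 0, so log K = nE°cell / 0.0592 = (2)(+0.91) / 0.0592 = 30.7.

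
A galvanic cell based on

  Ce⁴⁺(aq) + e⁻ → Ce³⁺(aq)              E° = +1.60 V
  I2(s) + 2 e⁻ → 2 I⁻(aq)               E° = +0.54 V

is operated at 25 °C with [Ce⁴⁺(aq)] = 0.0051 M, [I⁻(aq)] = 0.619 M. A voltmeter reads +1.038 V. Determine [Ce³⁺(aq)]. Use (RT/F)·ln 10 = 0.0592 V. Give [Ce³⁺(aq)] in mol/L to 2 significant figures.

0.0074 M

The Ce⁴⁺/Ce³⁺ couple has the larger reduction potential, so it is the cathode: E°cell = +1.60 − (+0.54) = +1.06 V and n = 2.
From the Nernst equation, log Q = n(E° − E)/0.0592 = 2·(+1.06 − (+1.038))/0.0592 = 0.743.
For 2 Ce⁴⁺(aq) + 2 I⁻(aq) → 2 Ce³⁺(aq) + I2(s), the reaction quotient is Q = [Ce³⁺(aq)]^2 / ([Ce⁴⁺(aq)]^2·[I⁻(aq)]^2).
Substituting the known concentrations and solving, log [Ce³⁺(aq)] = −2.129 and [Ce³⁺(aq)] = 0.0074 M.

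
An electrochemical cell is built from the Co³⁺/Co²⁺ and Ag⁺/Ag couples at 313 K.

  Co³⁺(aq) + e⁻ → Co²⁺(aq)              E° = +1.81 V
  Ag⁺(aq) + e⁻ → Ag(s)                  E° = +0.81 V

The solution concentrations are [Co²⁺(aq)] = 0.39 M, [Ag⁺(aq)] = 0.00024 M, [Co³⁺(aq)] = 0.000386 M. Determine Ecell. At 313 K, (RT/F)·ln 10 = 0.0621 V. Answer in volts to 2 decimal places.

+1.04 V

Since E°(Co³⁺/Co²⁺) > E°(Ag⁺/Ag), Co³⁺/Co²⁺ serves as the cathode.
E°cell = E°cat − E°an = +1.81 − (+0.81) = +1.00 V; n = 1.
For the overall reaction Co³⁺(aq) + Ag(s) → Co²⁺(aq) + Ag⁺(aq), Q = ([Co²⁺(aq)]·[Ag⁺(aq)]) / [Co³⁺(aq)] = 0.242, giving log Q = −0.615.
Applying E = E° − (RT ln10/nF)·log Q gives +1.00 − (0.0621/1)(−0.615) = +1.04 V.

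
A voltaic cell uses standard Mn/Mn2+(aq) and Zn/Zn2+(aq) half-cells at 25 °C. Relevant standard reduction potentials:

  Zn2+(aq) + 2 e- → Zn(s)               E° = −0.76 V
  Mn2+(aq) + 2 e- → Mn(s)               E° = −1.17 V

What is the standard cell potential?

The Zn²⁺/Zn couple has the higher E°, so Zn ion is reduced (cathode) and Mn is oxidized (anode).
E°cell = E°(cathode) − E°(anode) = −0.76 − (−1.17) = +0.41 V.

+0.41 V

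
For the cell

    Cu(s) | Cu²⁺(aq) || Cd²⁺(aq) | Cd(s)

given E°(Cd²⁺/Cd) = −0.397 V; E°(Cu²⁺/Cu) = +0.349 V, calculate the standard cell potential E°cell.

−0.746 V

By convention the left-hand electrode in cell notation is the anode (oxidation) and the right-hand electrode is the cathode (reduction).
E°cell = E°(right) − E°(left) = −0.397 − (+0.349) = −0.746 V.
The negative sign shows that, as written, the cell would require an external voltage to drive the reaction.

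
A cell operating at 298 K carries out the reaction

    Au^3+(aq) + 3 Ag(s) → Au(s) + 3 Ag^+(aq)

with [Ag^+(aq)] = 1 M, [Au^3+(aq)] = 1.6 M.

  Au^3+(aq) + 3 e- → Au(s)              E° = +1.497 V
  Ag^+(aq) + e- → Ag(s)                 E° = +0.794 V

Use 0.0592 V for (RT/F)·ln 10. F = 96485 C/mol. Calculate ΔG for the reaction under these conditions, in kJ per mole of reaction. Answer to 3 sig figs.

With Au³⁺/Au reduced at the cathode, E°cell = +1.497 − (+0.794) = +0.703 V and n = 3.
Here Q = [Ag^+(aq)]^3 / [Au^3+(aq)] = 0.625 (log Q = −0.204), giving E = +0.703 − (0.0592/3)·(−0.204) = +0.7070 V.
ΔG = −nFE = −(3)(96485)(+0.7070) J/mol = −205 kJ/mol.

−205 kJ/mol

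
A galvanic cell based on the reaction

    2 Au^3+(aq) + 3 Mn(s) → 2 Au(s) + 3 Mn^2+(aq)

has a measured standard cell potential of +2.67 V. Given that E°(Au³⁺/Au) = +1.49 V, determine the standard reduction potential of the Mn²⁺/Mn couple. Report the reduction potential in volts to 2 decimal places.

In the reaction as written the Au³⁺/Au couple is reduced (cathode) and Mn²⁺/Mn is oxidized (anode), so E°cell = E°(Au³⁺/Au) − E°(Mn²⁺/Mn).
E°(Mn²⁺/Mn) = E°(cathode) − E°cell = +1.49 − (+2.67) = −1.18 V.

−1.18 V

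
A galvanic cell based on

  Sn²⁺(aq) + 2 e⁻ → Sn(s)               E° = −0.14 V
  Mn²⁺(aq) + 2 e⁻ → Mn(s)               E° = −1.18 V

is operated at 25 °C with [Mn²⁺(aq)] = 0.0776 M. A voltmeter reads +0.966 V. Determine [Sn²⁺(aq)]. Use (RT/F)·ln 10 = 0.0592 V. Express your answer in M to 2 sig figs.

The Sn²⁺/Sn couple has the larger reduction potential, so it is the cathode: E°cell = −0.14 − (−1.18) = +1.04 V and n = 2.
Rearranging E = E° − (0.0592/n)·log Q gives log Q = 2(+1.04 − (+0.966))/0.0592 = 2.500.
Balancing electrons gives Sn²⁺(aq) + Mn(s) → Sn(s) + Mn²⁺(aq); thus Q = [Mn²⁺(aq)] / [Sn²⁺(aq)].
Solving for the unknown gives log [Sn²⁺(aq)] = −3.610, so [Sn²⁺(aq)] ≈ 0.00025 M.

0.00025 M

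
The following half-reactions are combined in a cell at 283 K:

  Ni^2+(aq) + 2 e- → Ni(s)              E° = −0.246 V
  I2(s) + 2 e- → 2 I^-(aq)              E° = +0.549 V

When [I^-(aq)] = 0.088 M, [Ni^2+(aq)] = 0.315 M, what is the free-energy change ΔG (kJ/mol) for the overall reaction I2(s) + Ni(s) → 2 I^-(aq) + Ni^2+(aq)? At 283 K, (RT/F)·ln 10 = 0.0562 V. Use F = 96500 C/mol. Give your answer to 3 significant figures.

−168 kJ/mol

With I₂/I⁻ reduced at the cathode, E°cell = +0.549 − (−0.246) = +0.795 V and n = 2.
Q = [I^-(aq)]^2·[Ni^2+(aq)] = 0.00244, so log Q = −2.613 and E = +0.795 − (0.0562/2)(−2.613) = +0.8684 V.
ΔG = −nFE = −(2)(96500)(+0.8684) J/mol = −168 kJ/mol.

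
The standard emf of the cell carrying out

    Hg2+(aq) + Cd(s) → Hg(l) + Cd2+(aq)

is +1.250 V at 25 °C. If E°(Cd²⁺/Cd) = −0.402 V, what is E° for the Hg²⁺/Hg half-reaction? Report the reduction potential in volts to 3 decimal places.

In the reaction as written the Hg²⁺/Hg couple is reduced (cathode) and Cd²⁺/Cd is oxidized (anode), so E°cell = E°(Hg²⁺/Hg) − E°(Cd²⁺/Cd).
E°(Hg²⁺/Hg) = E°cell + E°(anode) = +1.250 + (−0.402) = +0.848 V.

+0.848 V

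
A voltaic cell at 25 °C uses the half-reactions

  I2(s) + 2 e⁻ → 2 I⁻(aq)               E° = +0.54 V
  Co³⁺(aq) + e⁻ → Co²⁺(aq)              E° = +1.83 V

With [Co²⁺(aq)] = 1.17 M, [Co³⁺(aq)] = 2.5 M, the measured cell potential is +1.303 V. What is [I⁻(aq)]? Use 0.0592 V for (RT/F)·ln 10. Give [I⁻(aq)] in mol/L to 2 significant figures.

0.78 M

With Co³⁺/Co²⁺ at the cathode and I₂/I⁻ at the anode, E°cell = +1.83 − (+0.54) = +1.29 V (n = 2).
Since E = E° − (0.0592/n)·log Q, log Q = n(E° − E)/0.0592 = −0.439.
Balancing electrons gives 2 Co³⁺(aq) + 2 I⁻(aq) → 2 Co²⁺(aq) + I2(s); thus Q = [Co²⁺(aq)]^2 / ([Co³⁺(aq)]^2·[I⁻(aq)]^2).
Solving for the unknown gives log [I⁻(aq)] = −0.110, so [I⁻(aq)] ≈ 0.78 M.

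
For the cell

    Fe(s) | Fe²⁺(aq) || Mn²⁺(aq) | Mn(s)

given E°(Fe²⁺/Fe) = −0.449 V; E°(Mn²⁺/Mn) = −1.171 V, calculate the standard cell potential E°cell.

By convention the left-hand electrode in cell notation is the anode (oxidation) and the right-hand electrode is the cathode (reduction).
E°cell = E°(right) − E°(left) = −1.171 − (−0.449) = −0.722 V.
The negative sign shows that, as written, the cell would require an external voltage to drive the reaction.

−0.722 V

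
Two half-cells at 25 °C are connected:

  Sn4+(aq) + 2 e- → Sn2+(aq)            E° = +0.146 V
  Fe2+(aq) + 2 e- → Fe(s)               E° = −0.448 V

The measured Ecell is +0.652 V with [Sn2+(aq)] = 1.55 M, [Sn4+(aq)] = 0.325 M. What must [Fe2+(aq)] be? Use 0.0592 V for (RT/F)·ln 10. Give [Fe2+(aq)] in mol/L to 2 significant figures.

Sn⁴⁺/Sn²⁺ is the cathode (higher E°); E°cell = +0.146 − (−0.448) = +0.594 V with n = 2.
Since E = E° − (0.0592/n)·log Q, log Q = n(E° − E)/0.0592 = −1.959.
The balanced reaction is Sn4+(aq) + Fe(s) → Sn2+(aq) + Fe2+(aq), so Q = ([Sn2+(aq)]·[Fe2+(aq)]) / [Sn4+(aq)].
Isolating [Fe2+(aq)] in Q = 10^{−1.959} yields log [Fe2+(aq)] = −2.637, i.e. 0.0023 M.

0.0023 M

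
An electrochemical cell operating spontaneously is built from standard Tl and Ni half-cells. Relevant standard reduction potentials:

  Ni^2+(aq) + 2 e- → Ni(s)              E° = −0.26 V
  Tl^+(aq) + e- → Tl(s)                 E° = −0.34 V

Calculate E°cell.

+0.08 V

Of the two couples in this cell, the one with the more positive reduction potential is reduced at the cathode: here that is Ni²⁺/Ni (−0.26 V); Tl⁺/Tl (−0.34 V) is the anode.
E°cell = E°(cathode) − E°(anode) = −0.26 − (−0.34) = +0.08 V.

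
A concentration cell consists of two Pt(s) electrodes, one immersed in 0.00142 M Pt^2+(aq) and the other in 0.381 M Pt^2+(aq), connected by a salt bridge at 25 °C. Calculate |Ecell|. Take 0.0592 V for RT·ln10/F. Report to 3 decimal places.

0.072 V

For a concentration cell E°cell = 0, since both electrodes use the same couple.
The compartment with the higher Pt^2+(aq) concentration (0.381 M) acts as the cathode; ions are reduced there and produced at the dilute (0.00142 M) anode.
With n = 2, Ecell = −(0.0592/2)·log([dilute]/[conc]) = −(0.0592/2)·log(0.00142/0.381) = +0.072 V.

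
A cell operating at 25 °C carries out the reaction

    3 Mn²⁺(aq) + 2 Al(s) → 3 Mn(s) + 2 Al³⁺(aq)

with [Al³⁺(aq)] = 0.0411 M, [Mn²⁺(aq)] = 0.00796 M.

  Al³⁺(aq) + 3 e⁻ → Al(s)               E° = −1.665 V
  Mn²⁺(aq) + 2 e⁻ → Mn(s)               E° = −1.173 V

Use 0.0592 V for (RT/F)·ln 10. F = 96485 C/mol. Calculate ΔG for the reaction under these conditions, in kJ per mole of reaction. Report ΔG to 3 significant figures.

−265 kJ/mol

With Mn²⁺/Mn reduced at the cathode, E°cell = −1.173 − (−1.665) = +0.492 V and n = 6.
Q = [Al³⁺(aq)]^2 / [Mn²⁺(aq)]^3 = 3.35×10^3, so log Q = 3.525 and E = +0.492 − (0.0592/6)(3.525) = +0.4572 V.
Then ΔG = −nFE = −6 × 96485 × +0.4572 J/mol = −265 kJ/mol.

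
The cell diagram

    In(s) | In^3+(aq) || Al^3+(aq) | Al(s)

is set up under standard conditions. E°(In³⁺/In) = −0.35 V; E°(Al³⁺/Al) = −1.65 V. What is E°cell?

−1.30 V

By convention the left-hand electrode in cell notation is the anode (oxidation) and the right-hand electrode is the cathode (reduction).
E°cell = E°(right) − E°(left) = −1.65 − (−0.35) = −1.30 V.
The negative sign shows that, as written, the cell would require an external voltage to drive the reaction.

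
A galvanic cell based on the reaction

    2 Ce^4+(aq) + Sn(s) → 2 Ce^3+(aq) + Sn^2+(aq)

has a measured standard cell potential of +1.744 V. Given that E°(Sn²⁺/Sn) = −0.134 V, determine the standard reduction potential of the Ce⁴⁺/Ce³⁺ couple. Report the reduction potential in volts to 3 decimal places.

+1.610 V

In the reaction as written the Ce⁴⁺/Ce³⁺ couple is reduced (cathode) and Sn²⁺/Sn is oxidized (anode), so E°cell = E°(Ce⁴⁺/Ce³⁺) − E°(Sn²⁺/Sn).
E°(Ce⁴⁺/Ce³⁺) = E°cell + E°(anode) = +1.744 + (−0.134) = +1.610 V.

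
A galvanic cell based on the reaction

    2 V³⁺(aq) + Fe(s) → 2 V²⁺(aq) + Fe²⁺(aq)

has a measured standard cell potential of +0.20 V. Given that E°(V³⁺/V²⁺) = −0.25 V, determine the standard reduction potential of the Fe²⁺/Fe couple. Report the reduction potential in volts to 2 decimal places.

In the reaction as written the V³⁺/V²⁺ couple is reduced (cathode) and Fe²⁺/Fe is oxidized (anode), so E°cell = E°(V³⁺/V²⁺) − E°(Fe²⁺/Fe).
E°(Fe²⁺/Fe) = E°(cathode) − E°cell = −0.25 − (+0.20) = −0.45 V.

−0.45 V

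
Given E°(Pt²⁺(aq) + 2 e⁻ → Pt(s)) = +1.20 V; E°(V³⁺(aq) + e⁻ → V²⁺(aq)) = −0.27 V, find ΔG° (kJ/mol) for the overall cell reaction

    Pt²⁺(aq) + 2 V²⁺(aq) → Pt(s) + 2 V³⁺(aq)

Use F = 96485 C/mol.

In the reaction as written Pt²⁺(aq) is reduced, so the Pt²⁺/Pt couple is the cathode and V³⁺/V²⁺ is the anode.
E°cell = +1.20 − (−0.27) = +1.47 V; balancing electrons gives n = 2.
ΔG° = −nFE°cell = −(2)(96485)(+1.47) J/mol = −284 kJ/mol.

−284 kJ/mol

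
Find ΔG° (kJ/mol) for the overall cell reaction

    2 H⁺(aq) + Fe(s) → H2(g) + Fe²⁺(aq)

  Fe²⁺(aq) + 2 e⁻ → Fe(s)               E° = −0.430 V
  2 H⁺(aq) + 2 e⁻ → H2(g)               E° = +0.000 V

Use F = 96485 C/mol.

−83.0 kJ/mol

In the reaction as written H⁺(aq) is reduced, so the 2H⁺/H₂ couple is the cathode and Fe²⁺/Fe is the anode.
E°cell = +0.000 − (−0.430) = +0.430 V; balancing electrons gives n = 2.
ΔG° = −nFE°cell = −(2)(96485)(+0.430) J/mol = −83.0 kJ/mol.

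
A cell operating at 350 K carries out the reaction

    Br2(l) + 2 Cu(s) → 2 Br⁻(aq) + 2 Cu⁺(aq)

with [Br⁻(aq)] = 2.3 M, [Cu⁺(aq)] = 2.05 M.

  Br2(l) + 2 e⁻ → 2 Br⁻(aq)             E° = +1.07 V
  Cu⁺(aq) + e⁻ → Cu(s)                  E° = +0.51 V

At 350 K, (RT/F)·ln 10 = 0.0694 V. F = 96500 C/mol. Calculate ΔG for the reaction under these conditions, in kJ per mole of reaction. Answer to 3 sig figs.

−99.1 kJ/mol

The standard cell potential is +1.07 − (+0.51) = +0.56 V, with n = 2 electrons in the balanced equation.
Here Q = [Br⁻(aq)]^2·[Cu⁺(aq)]^2 = 22.2 (log Q = 1.347), giving E = +0.56 − (0.0694/2)·(1.347) = +0.5133 V.
Finally ΔG = −nFE = −(2)(96500 C/mol)(+0.5133 V) = −99.1 kJ/mol.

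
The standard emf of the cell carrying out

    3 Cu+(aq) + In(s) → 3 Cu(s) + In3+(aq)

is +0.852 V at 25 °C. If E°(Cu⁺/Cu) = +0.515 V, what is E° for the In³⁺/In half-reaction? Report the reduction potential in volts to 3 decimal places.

In the reaction as written the Cu⁺/Cu couple is reduced (cathode) and In³⁺/In is oxidized (anode), so E°cell = E°(Cu⁺/Cu) − E°(In³⁺/In).
E°(In³⁺/In) = E°(cathode) − E°cell = +0.515 − (+0.852) = −0.337 V.

−0.337 V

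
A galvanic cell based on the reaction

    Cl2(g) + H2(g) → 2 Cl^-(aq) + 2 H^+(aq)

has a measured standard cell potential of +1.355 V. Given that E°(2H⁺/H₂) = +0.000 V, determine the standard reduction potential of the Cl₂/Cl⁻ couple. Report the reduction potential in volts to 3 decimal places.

In the reaction as written the Cl₂/Cl⁻ couple is reduced (cathode) and 2H⁺/H₂ is oxidized (anode), so E°cell = E°(Cl₂/Cl⁻) − E°(2H⁺/H₂).
E°(Cl₂/Cl⁻) = E°cell + E°(anode) = +1.355 + (+0.000) = +1.355 V.

+1.355 V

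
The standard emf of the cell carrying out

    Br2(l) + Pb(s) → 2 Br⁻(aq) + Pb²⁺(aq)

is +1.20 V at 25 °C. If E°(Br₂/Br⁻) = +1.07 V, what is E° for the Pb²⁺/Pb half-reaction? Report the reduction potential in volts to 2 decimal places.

In the reaction as written the Br₂/Br⁻ couple is reduced (cathode) and Pb²⁺/Pb is oxidized (anode), so E°cell = E°(Br₂/Br⁻) − E°(Pb²⁺/Pb).
E°(Pb²⁺/Pb) = E°(cathode) − E°cell = +1.07 − (+1.20) = −0.13 V.

−0.13 V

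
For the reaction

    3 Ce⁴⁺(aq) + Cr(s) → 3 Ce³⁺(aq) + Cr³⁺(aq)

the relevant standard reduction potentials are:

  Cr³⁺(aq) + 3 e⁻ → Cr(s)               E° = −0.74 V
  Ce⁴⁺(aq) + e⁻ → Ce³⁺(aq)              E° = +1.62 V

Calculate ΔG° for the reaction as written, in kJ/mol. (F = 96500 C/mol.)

−683 kJ/mol

In the reaction as written Ce⁴⁺(aq) is reduced, so the Ce⁴⁺/Ce³⁺ couple is the cathode and Cr³⁺/Cr is the anode.
E°cell = +1.62 − (−0.74) = +2.36 V; balancing electrons gives n = 3.
ΔG° = −nFE°cell = −(3)(96500)(+2.36) J/mol = −683 kJ/mol.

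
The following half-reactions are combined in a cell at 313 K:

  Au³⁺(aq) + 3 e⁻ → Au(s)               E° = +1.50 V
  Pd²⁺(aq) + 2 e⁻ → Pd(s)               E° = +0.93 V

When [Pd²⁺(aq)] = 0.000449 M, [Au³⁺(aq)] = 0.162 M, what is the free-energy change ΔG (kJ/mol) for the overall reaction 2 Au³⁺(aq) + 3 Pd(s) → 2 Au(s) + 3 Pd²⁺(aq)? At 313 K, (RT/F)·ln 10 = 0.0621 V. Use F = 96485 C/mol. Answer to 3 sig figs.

The standard cell potential is +1.50 − (+0.93) = +0.57 V, with n = 6 electrons in the balanced equation.
The reaction quotient is [Pd²⁺(aq)]^3 / [Au³⁺(aq)]^2 = 3.45×10^−9; by Nernst, E = +0.57 − (0.0621/6)(−8.462) = +0.6576 V.
ΔG = −nFE = −(6)(96485)(+0.6576) J/mol = −381 kJ/mol.

−381 kJ/mol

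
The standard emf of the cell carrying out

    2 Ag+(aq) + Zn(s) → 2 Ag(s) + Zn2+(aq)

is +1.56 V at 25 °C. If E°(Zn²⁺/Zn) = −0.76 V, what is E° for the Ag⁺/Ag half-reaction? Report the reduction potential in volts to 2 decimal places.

In the reaction as written the Ag⁺/Ag couple is reduced (cathode) and Zn²⁺/Zn is oxidized (anode), so E°cell = E°(Ag⁺/Ag) − E°(Zn²⁺/Zn).
E°(Ag⁺/Ag) = E°cell + E°(anode) = +1.56 + (−0.76) = +0.80 V.

+0.80 V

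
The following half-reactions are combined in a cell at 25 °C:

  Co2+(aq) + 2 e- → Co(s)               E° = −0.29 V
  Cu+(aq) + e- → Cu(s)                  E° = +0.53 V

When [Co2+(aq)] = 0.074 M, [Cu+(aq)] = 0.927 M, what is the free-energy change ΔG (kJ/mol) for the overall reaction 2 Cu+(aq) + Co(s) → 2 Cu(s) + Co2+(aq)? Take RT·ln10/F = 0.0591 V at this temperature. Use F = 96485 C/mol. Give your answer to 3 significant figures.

The standard cell potential is +0.53 − (−0.29) = +0.82 V, with n = 2 electrons in the balanced equation.
The reaction quotient is [Co2+(aq)] / [Cu+(aq)]^2 = 0.0861; by Nernst, E = +0.82 − (0.0591/2)(−1.065) = +0.8515 V.
Then ΔG = −nFE = −2 × 96485 × +0.8515 J/mol = −164 kJ/mol.

−164 kJ/mol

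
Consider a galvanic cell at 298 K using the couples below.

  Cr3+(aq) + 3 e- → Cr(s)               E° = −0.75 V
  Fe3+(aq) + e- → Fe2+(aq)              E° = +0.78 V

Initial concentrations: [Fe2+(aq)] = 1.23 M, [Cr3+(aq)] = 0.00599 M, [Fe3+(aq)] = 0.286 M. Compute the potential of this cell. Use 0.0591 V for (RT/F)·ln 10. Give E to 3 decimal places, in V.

Since E°(Fe³⁺/Fe²⁺) > E°(Cr³⁺/Cr), Fe³⁺/Fe²⁺ serves as the cathode.
The standard potential is +0.78 − (−0.75) = +1.53 V and the balanced reaction transfers n = 3 electrons.
The balanced reaction is 3 Fe3+(aq) + Cr(s) → 3 Fe2+(aq) + Cr3+(aq), so Q = ([Fe2+(aq)]^3·[Cr3+(aq)]) / [Fe3+(aq)]^3 = 0.476 and log Q = −0.322.
Applying E = E° − (RT ln10/nF)·log Q gives +1.53 − (0.0591/3)(−0.322) = +1.536 V.

+1.536 V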